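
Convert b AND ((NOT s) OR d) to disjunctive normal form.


Step 1: Distribute ∧ over ∨: b ∧ ((¬s) ∨ d) = (b ∧ (¬s)) ∨ (b ∧ d).

(b AND (NOT s)) OR (b AND d)


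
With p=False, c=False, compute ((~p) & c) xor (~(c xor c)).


Substitute p=False, c=False:
~p = True
(~p) & c = True & False = False
c xor c = False xor False = False
~(c xor c) = True
((~p) & c) xor (~(c xor c)) = False xor True = True

True


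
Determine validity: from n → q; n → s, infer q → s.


This is (no valid rule). There exist truth assignments where the premises are all true but the conclusion is false.

Invalid.


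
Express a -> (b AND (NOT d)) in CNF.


Step 1: Rewrite a → (b ∧ (¬d)) as ¬a ∨ (b ∧ (¬d)).
Step 2: Distribute ∨ over ∧.

((NOT a) OR b) AND ((NOT a) OR (NOT d))


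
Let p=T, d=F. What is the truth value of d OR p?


Substitute p=T, d=F:
d OR p = F OR T = T

T


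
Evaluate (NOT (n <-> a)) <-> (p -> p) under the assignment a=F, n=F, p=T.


Substitute a=F, n=F, p=T:
n <-> a = F <-> F = T
NOT (n <-> a) = F
p -> p = T -> T = T
(NOT (n <-> a)) <-> (p -> p) = F <-> T = F

F


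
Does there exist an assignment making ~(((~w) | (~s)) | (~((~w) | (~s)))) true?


Check all 4 assignments over {s, w}:
s | w | φ
---------
False | False | False
True | False | False
False | True | False
True | True | False
No assignment makes the formula true.

Unsatisfiable.


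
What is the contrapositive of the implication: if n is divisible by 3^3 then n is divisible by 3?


The contrapositive of (P → Q) is (¬Q → ¬P); it is logically equivalent to the original.
Here P = 'n is divisible by 3^3' and Q = 'n is divisible by 3'.

If not (n is divisible by 3), then not (n is divisible by 3^3).


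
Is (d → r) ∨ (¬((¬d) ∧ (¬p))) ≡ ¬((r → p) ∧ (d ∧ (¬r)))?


Compare truth tables:
d | p | r | φ | ψ
-----------------
F | F | F | T | T
T | F | F | T | F
F | T | F | T | T
T | T | F | T | F
F | F | T | T | T
T | F | T | T | T
F | T | T | T | T
T | T | T | T | T
They differ at row 2 (d=T, p=F, r=F): φ=T but ψ=F.

No, they are not logically equivalent.


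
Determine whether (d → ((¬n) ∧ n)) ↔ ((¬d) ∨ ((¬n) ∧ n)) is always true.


Build the truth table over {d, n}:
d | n | φ
---------
F | F | T
T | F | T
F | T | T
T | T | T
Every row evaluates to true.

Yes, it is a tautology.


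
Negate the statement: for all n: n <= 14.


¬(for all x: φ) = there exists x: ¬φ, and ¬(there exists x: φ) = for all x: ¬φ.
Apply to the universal statement.

there exists n: NOT(n <= 14)


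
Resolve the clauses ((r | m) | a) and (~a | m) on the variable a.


The clauses contain complementary literals a and ~a.
Resolution eliminates this pair and disjoins the remaining literals (merging duplicates).

(r | m)


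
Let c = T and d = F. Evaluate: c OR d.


Disjunction is false only when both operands are false.
Substitute: c=T, d=F.
T OR F evaluates to T.

T


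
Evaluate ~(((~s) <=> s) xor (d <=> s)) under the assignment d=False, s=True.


Substitute d=False, s=True:
~s = False
(~s) <=> s = False <=> True = False
d <=> s = False <=> True = False
((~s) <=> s) xor (d <=> s) = False xor False = False
~(((~s) <=> s) xor (d <=> s)) = True

True


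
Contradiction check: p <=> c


Truth table over {c, p}:
c | p | φ
---------
False | False | True
True | False | False
False | True | False
True | True | True
Satisfying assignment at row 1: c=False, p=False gives True.

No, it is not a contradiction.


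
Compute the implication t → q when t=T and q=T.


Implication is false only when antecedent is true and consequent is false.
Substitute: t=T, q=T.
T → T evaluates to T.

T


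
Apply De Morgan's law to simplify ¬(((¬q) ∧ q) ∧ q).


De Morgan: the negation of a conjunction is the disjunction of the negations.
Distribute ¬ across ∧, flipping it to ∨, and negate each literal.

(q ∨ (¬q)) ∨ (¬q)


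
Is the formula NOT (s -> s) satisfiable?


Check all 2 assignments over {s}:
s | φ
-----
F | F
T | F
No assignment makes the formula true.

Unsatisfiable.


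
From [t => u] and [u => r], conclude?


Hypothetical syllogism: from (P → Q) and (Q → R), infer (P → R).
Chain the two implications through the shared middle term 'u'.

t => r


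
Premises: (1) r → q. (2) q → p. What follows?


Hypothetical syllogism: from (P → Q) and (Q → R), infer (P → R).
Chain the two implications through the shared middle term 'q'.

r → p


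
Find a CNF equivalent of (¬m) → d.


Step 1: Rewrite (¬m) → d as ¬(¬m) ∨ d.
Step 2: Eliminate any double negations (¬¬X = X).

m ∨ d


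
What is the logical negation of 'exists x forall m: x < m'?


Negation flips each quantifier (∀↔∃) and negates the inner predicate.
¬(exists x forall m: φ) = forall x exists m: ¬φ.

forall x exists m: ~(x < m)


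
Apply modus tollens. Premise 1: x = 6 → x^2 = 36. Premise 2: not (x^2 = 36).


Modus tollens: from (P → Q) and ¬Q, infer ¬P.
Q = 'x^2 = 36' is denied; since P → Q, P must also fail.

Not (x = 6).


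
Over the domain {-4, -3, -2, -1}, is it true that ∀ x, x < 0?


Evaluate the predicate on each element: -4:T, -3:T, -2:T, -1:T.
Every element satisfies the predicate.

T


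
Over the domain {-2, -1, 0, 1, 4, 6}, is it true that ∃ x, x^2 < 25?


Evaluate the predicate on each element: -2:T, -1:T, 0:T, 1:T, 4:T, 6:F.
Witness x = -2 satisfies the predicate.

T


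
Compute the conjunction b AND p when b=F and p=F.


Conjunction is true only when both operands are true.
Substitute: b=F, p=F.
F AND F evaluates to F.

F


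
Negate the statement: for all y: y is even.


¬(for all x: φ) = there exists x: ¬φ, and ¬(there exists x: φ) = for all x: ¬φ.
Apply to the universal statement.

there exists y: NOT(y is even)


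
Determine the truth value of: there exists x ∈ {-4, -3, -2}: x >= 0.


Evaluate the predicate on each element: -4:F, -3:F, -2:F.
No element satisfies the predicate.

F


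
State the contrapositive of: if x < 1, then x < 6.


The contrapositive of (P → Q) is (¬Q → ¬P); it is logically equivalent to the original.
Here P = 'x < 1' and Q = 'x < 6'.

If not (x < 6), then not (x < 1).


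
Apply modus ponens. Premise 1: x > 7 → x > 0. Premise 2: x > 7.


Modus ponens: from (P → Q) and P, infer Q.
P = 'x > 7' is asserted, and P → Q holds, so Q follows.

x > 0.


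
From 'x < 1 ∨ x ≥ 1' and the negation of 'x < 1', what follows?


Disjunctive syllogism: from (P ∨ Q) and ¬P, infer Q.
One disjunct, 'x < 1', is ruled out; the other must hold.

x ≥ 1


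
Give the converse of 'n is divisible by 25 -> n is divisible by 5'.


The converse of (P → Q) is (Q → P). It is not in general equivalent to the original.
Here P = 'n is divisible by 25' and Q = 'n is divisible by 5'.

If n is divisible by 5, then n is divisible by 25.


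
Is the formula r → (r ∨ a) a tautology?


Build the truth table over {a, r}:
a | r | φ
---------
F | F | T
T | F | T
F | T | T
T | T | T
Every row evaluates to true.

Yes, it is a tautology.


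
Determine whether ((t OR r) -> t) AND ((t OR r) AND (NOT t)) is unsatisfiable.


Truth table over {r, t}:
r | t | φ
---------
F | F | F
T | F | F
F | T | F
T | T | F
Every row is false.

Yes, it is a contradiction.


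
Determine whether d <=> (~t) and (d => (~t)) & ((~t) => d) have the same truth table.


Compare truth tables:
d | t | φ | ψ
-------------
False | False | False | False
True | False | True | True
False | True | True | True
True | True | False | False
The columns φ and ψ agree on every row.

Yes, they are logically equivalent.


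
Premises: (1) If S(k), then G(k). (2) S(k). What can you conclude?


Modus ponens: from (P → Q) and P, infer Q.
P = 'S(k)' is asserted, and P → Q holds, so Q follows.

G(k).


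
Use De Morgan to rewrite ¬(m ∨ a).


De Morgan: the negation of a disjunction is the conjunction of the negations.
Distribute ¬ across ∨, flipping it to ∧, and negate each literal.

(¬m) ∧ (¬a)


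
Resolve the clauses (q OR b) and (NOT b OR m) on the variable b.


The clauses contain complementary literals b and NOTb.
Resolution eliminates this pair and disjoins the remaining literals (merging duplicates).

(q OR m)


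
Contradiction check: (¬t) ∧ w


Truth table over {t, w}:
t | w | φ
---------
F | F | F
T | F | F
F | T | T
T | T | F
Satisfying assignment at row 3: t=F, w=T gives T.

No, it is not a contradiction.


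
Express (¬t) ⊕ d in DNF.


Step 1: (¬t) ⊕ d is true exactly when they disagree: ((¬t) ∧ ¬d) ∨ (¬(¬t) ∧ d).
Step 2: Eliminate any double negations (¬¬X = X).

((¬t) ∧ (¬d)) ∨ (t ∧ d)


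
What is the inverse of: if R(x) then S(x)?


The inverse of (P → Q) is (¬P → ¬Q). It is equivalent to the converse, not to the original.
Here P = 'R(x)' and Q = 'S(x)'.

If not (R(x)), then not (S(x)).


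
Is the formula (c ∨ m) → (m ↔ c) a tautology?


Build the truth table over {c, m}:
c | m | φ
---------
F | F | T
T | F | F
F | T | F
T | T | T
Counterexample at row 2: with c=T, m=F, the formula is F.

No, it is not a tautology.


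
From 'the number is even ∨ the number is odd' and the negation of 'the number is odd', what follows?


Disjunctive syllogism: from (P ∨ Q) and ¬P, infer Q.
One disjunct, 'the number is odd', is ruled out; the other must hold.

the number is even


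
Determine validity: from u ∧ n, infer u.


This matches the form of conjunction elimination: the conclusion follows in every model of the premises.

Valid.


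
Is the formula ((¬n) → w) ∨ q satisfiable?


Search for a satisfying assignment over {n, q, w}.
Try n=T, q=F, w=F: the formula evaluates to T.
A satisfying assignment exists.

Satisfiable.


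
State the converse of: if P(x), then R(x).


The converse of (P → Q) is (Q → P). It is not in general equivalent to the original.
Here P = 'P(x)' and Q = 'R(x)'.

If R(x), then P(x).


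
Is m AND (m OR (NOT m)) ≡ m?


Compare truth tables:
m | φ | ψ
---------
F | F | F
T | T | T
The columns φ and ψ agree on every row.

Yes, they are logically equivalent.


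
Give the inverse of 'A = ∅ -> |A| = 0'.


The inverse of (P → Q) is (¬P → ¬Q). It is equivalent to the converse, not to the original.
Here P = 'A = ∅' and Q = '|A| = 0'.

If not (A = ∅), then not (|A| = 0).


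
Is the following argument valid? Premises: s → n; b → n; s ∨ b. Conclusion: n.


This matches the form of proof by cases: the conclusion follows in every model of the premises.

Valid.


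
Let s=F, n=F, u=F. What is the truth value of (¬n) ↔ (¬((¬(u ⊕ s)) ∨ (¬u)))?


Substitute s=F, n=F, u=F:
¬n = T
u ⊕ s = F ⊕ F = F
¬(u ⊕ s) = T
¬u = T
(¬(u ⊕ s)) ∨ (¬u) = T ∨ T = T
¬((¬(u ⊕ s)) ∨ (¬u)) = F
(¬n) ↔ (¬((¬(u ⊕ s)) ∨ (¬u))) = T ↔ F = F

F


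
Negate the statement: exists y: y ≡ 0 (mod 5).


¬(forall x: φ) = exists x: ¬φ, and ¬(exists x: φ) = forall x: ¬φ.
Apply to the existential statement.

forall y: ~(y ≡ 0 (mod 5))


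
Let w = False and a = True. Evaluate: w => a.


Implication is false only when antecedent is true and consequent is false.
Substitute: w=False, a=True.
False => True evaluates to True.

True


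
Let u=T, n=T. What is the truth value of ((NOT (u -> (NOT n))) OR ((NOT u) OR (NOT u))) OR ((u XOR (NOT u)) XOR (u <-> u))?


Substitute u=T, n=T:
… (earlier sub-steps elided)
NOT (u -> (NOT n)) = T
NOT u = F
NOT u = F
(NOT u) OR (NOT u) = F OR F = F
(NOT (u -> (NOT n))) OR ((NOT u) OR (NOT u)) = T OR F = T
NOT u = F
u XOR (NOT u) = T XOR F = T
u <-> u = T <-> T = T
(u XOR (NOT u)) XOR (u <-> u) = T XOR T = F
((NOT (u -> (NOT n))) OR ((NOT u) OR (NOT u))) OR ((u XOR (NOT u)) XOR (u <-> u)) = T OR F = T

T


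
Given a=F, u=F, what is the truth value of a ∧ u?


Conjunction is true only when both operands are true.
Substitute: a=F, u=F.
F ∧ F evaluates to F.

F


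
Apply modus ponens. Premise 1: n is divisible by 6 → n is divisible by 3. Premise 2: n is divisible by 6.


Modus ponens: from (P → Q) and P, infer Q.
P = 'n is divisible by 6' is asserted, and P → Q holds, so Q follows.

n is divisible by 3.


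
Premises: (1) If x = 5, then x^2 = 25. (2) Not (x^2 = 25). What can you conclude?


Modus tollens: from (P → Q) and ¬Q, infer ¬P.
Q = 'x^2 = 25' is denied; since P → Q, P must also fail.

Not (x = 5).


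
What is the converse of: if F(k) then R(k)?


The converse of (P → Q) is (Q → P). It is not in general equivalent to the original.
Here P = 'F(k)' and Q = 'R(k)'.

If R(k), then F(k).


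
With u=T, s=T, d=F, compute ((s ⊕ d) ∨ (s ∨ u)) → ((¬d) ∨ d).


Substitute u=T, s=T, d=F:
s ⊕ d = T ⊕ F = T
s ∨ u = T ∨ T = T
(s ⊕ d) ∨ (s ∨ u) = T ∨ T = T
¬d = T
(¬d) ∨ d = T ∨ F = T
((s ⊕ d) ∨ (s ∨ u)) → ((¬d) ∨ d) = T → T = T

T


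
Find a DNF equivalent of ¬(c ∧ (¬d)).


Step 1: Apply De Morgan: ¬(c ∧ (¬d)) = ¬c ∨ ¬(¬d).
Step 2: Eliminate any double negations (¬¬X = X).

(¬c) ∨ d


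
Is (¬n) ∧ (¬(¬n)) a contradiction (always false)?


Truth table over {n}:
n | φ
-----
F | F
T | F
Every row is false.

Yes, it is a contradiction.


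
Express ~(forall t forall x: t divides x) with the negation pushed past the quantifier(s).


Negation flips each quantifier (∀↔∃) and negates the inner predicate.
¬(forall t forall x: φ) = exists t exists x: ¬φ.

exists t exists x: ~(t divides x)


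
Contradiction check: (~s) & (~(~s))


Truth table over {s}:
s | φ
-----
False | False
True | False
Every row is false.

Yes, it is a contradiction.


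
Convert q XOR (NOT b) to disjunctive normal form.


Step 1: q ⊕ (¬b) is true exactly when they disagree: (q ∧ ¬(¬b)) ∨ (¬q ∧ (¬b)).
Step 2: Eliminate any double negations (¬¬X = X).

(q AND b) OR ((NOT q) AND (NOT b))


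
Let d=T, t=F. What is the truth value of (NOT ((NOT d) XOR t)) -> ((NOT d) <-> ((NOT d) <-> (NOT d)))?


Substitute d=T, t=F:
NOT d = F
(NOT d) XOR t = F XOR F = F
NOT ((NOT d) XOR t) = T
NOT d = F
NOT d = F
NOT d = F
(NOT d) <-> (NOT d) = F <-> F = T
(NOT d) <-> ((NOT d) <-> (NOT d)) = F <-> T = F
(NOT ((NOT d) XOR t)) -> ((NOT d) <-> ((NOT d) <-> (NOT d))) = T -> F = F

F


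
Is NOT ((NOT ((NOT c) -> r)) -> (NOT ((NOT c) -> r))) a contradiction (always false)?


Truth table over {c, r}:
c | r | φ
---------
F | F | F
T | F | F
F | T | F
T | T | F
Every row is false.

Yes, it is a contradiction.


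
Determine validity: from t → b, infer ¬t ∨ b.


This matches the form of material implication: the conclusion follows in every model of the premises.

Valid.


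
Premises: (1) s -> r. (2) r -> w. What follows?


Hypothetical syllogism: from (P → Q) and (Q → R), infer (P → R).
Chain the two implications through the shared middle term 'r'.

s -> w


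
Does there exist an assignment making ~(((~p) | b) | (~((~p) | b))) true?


Check all 4 assignments over {b, p}:
b | p | φ
---------
False | False | False
True | False | False
False | True | False
True | True | False
No assignment makes the formula true.

Unsatisfiable.


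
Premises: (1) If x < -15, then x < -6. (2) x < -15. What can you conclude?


Modus ponens: from (P → Q) and P, infer Q.
P = 'x < -15' is asserted, and P → Q holds, so Q follows.

x < -6.


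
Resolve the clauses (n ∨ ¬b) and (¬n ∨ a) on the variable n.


The clauses contain complementary literals n and ¬n.
Resolution eliminates this pair and disjoins the remaining literals (merging duplicates).

(¬b ∨ a)


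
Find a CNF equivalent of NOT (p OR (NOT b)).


Step 1: Apply De Morgan: ¬(p ∨ (¬b)) = ¬p ∧ ¬(¬b).
Step 2: Eliminate any double negations (¬¬X = X).

(NOT p) AND b


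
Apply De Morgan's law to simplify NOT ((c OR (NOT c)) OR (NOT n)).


De Morgan: the negation of a disjunction is the conjunction of the negations.
Distribute NOT across OR, flipping it to AND, and negate each literal.

((NOT c) AND c) AND n


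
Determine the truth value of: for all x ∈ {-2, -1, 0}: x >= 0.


Evaluate the predicate on each element: -2:F, -1:F, 0:T.
Counterexample x = -2 fails the predicate.

F


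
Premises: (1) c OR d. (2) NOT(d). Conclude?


Disjunctive syllogism: from (P ∨ Q) and ¬P, infer Q.
One disjunct, 'd', is ruled out; the other must hold.

c


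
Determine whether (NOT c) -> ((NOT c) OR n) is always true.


Build the truth table over {c, n}:
c | n | φ
---------
F | F | T
T | F | T
F | T | T
T | T | T
Every row evaluates to true.

Yes, it is a tautology.


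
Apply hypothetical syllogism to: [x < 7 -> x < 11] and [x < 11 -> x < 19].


Hypothetical syllogism: from (P → Q) and (Q → R), infer (P → R).
Chain the two implications through the shared middle term 'x < 11'.

x < 7 -> x < 19


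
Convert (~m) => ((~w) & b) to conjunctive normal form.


Step 1: Rewrite (¬m) → ((¬w) ∧ b) as ¬(¬m) ∨ ((¬w) ∧ b).
Step 2: Distribute ∨ over ∧.
Step 3: Eliminate any double negations (¬¬X = X).

(m | (~w)) & (m | b)


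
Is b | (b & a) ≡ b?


Compare truth tables:
a | b | φ | ψ
-------------
False | False | False | False
True | False | False | False
False | True | True | True
True | True | True | True
The columns φ and ψ agree on every row.

Yes, they are logically equivalent.


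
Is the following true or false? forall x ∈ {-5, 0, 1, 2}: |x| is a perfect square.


Evaluate the predicate on each element: -5:False, 0:True, 1:True, 2:False.
Counterexample x = -5 fails the predicate.

False


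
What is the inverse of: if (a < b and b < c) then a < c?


The inverse of (P → Q) is (¬P → ¬Q). It is equivalent to the converse, not to the original.
Here P = '(a < b and b < c)' and Q = 'a < c'.

If not ((a < b and b < c)), then not (a < c).


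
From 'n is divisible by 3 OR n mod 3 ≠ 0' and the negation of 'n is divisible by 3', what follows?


Disjunctive syllogism: from (P ∨ Q) and ¬P, infer Q.
One disjunct, 'n is divisible by 3', is ruled out; the other must hold.

n mod 3 ≠ 0


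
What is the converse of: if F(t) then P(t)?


The converse of (P → Q) is (Q → P). It is not in general equivalent to the original.
Here P = 'F(t)' and Q = 'P(t)'.

If P(t), then F(t).


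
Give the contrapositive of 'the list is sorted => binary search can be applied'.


The contrapositive of (P → Q) is (¬Q → ¬P); it is logically equivalent to the original.
Here P = 'the list is sorted' and Q = 'binary search can be applied'.

If not (binary search can be applied), then not (the list is sorted).


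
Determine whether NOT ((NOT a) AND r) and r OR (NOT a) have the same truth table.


Compare truth tables:
a | r | φ | ψ
-------------
F | F | T | T
T | F | T | F
F | T | F | T
T | T | T | T
They differ at row 2 (a=T, r=F): φ=T but ψ=F.

No, they are not logically equivalent.


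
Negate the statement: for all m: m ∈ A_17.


¬(for all x: φ) = there exists x: ¬φ, and ¬(there exists x: φ) = for all x: ¬φ.
Apply to the universal statement.

there exists m: NOT(m ∈ A_17)


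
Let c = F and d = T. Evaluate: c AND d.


Conjunction is true only when both operands are true.
Substitute: c=F, d=T.
F AND T evaluates to F.

F


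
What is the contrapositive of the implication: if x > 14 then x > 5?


The contrapositive of (P → Q) is (¬Q → ¬P); it is logically equivalent to the original.
Here P = 'x > 14' and Q = 'x > 5'.

If not (x > 5), then not (x > 14).


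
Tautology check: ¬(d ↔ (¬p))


Build the truth table over {d, p}:
d | p | φ
---------
F | F | T
T | F | F
F | T | F
T | T | T
Counterexample at row 2: with d=T, p=F, the formula is F.

No, it is not a tautology.


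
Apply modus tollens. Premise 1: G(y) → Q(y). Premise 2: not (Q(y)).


Modus tollens: from (P → Q) and ¬Q, infer ¬P.
Q = 'Q(y)' is denied; since P → Q, P must also fail.

Not (G(y)).


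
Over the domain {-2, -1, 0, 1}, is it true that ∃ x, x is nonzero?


Evaluate the predicate on each element: -2:T, -1:T, 0:F, 1:T.
Witness x = -2 satisfies the predicate.

T


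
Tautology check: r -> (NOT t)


Build the truth table over {r, t}:
r | t | φ
---------
F | F | T
T | F | T
F | T | T
T | T | F
Counterexample at row 4: with r=T, t=T, the formula is F.

No, it is not a tautology.


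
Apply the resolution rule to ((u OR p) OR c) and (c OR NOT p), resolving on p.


The clauses contain complementary literals p and NOTp.
Resolution eliminates this pair and disjoins the remaining literals (merging duplicates).

(c OR u)


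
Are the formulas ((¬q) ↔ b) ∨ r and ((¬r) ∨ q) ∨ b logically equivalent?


Compare truth tables:
b | q | r | φ | ψ
-----------------
F | F | F | F | T
T | F | F | T | T
F | T | F | T | T
T | T | F | F | T
F | F | T | T | F
T | F | T | T | T
F | T | T | T | T
T | T | T | T | T
They differ at row 1 (b=F, q=F, r=F): φ=F but ψ=T.

No, they are not logically equivalent.


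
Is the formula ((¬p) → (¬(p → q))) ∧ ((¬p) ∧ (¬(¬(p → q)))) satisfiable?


Check all 4 assignments over {p, q}:
p | q | φ
---------
F | F | F
T | F | F
F | T | F
T | T | F
No assignment makes the formula true.

Unsatisfiable.


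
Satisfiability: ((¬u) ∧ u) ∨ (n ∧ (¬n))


Check all 4 assignments over {n, u}:
n | u | φ
---------
F | F | F
T | F | F
F | T | F
T | T | F
No assignment makes the formula true.

Unsatisfiable.


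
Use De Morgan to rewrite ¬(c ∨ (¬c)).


De Morgan: the negation of a disjunction is the conjunction of the negations.
Distribute ¬ across ∨, flipping it to ∧, and negate each literal.

(¬c) ∧ c


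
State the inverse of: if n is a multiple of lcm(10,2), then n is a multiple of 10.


The inverse of (P → Q) is (¬P → ¬Q). It is equivalent to the converse, not to the original.
Here P = 'n is a multiple of lcm(10,2)' and Q = 'n is a multiple of 10'.

If not (n is a multiple of lcm(10,2)), then not (n is a multiple of 10).


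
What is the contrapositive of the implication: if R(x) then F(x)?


The contrapositive of (P → Q) is (¬Q → ¬P); it is logically equivalent to the original.
Here P = 'R(x)' and Q = 'F(x)'.

If not (F(x)), then not (R(x)).


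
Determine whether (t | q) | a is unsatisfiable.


Truth table over {a, q, t}:
a | q | t | φ
-------------
False | False | False | False
True | False | False | True
False | True | False | True
True | True | False | True
False | False | True | True
True | False | True | True
False | True | True | True
True | True | True | True
Satisfying assignment at row 2: a=True, q=False, t=False gives True.

No, it is not a contradiction.


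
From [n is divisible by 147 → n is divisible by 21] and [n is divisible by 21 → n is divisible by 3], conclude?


Hypothetical syllogism: from (P → Q) and (Q → R), infer (P → R).
Chain the two implications through the shared middle term 'n is divisible by 21'.

n is divisible by 147 → n is divisible by 3


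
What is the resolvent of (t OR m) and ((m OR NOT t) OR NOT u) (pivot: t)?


The clauses contain complementary literals t and NOTt.
Resolution eliminates this pair and disjoins the remaining literals (merging duplicates).

(m OR NOT u)


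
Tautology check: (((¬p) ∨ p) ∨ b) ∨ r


Build the truth table over {b, p, r}:
b | p | r | φ
-------------
F | F | F | T
T | F | F | T
F | T | F | T
T | T | F | T
F | F | T | T
T | F | T | T
F | T | T | T
T | T | T | T
Every row evaluates to true.

Yes, it is a tautology.


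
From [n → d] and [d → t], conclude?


Hypothetical syllogism: from (P → Q) and (Q → R), infer (P → R).
Chain the two implications through the shared middle term 'd'.

n → t


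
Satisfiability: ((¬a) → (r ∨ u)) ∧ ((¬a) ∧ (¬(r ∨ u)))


Check all 8 assignments over {a, r, u}:
a | r | u | φ
-------------
F | F | F | F
T | F | F | F
F | T | F | F
T | T | F | F
F | F | T | F
T | F | T | F
F | T | T | F
T | T | T | F
No assignment makes the formula true.

Unsatisfiable.


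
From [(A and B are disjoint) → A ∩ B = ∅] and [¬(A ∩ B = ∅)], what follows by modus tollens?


Modus tollens: from (P → Q) and ¬Q, infer ¬P.
Q = 'A ∩ B = ∅' is denied; since P → Q, P must also fail.

Not ((A and B are disjoint)).


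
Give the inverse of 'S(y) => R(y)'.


The inverse of (P → Q) is (¬P → ¬Q). It is equivalent to the converse, not to the original.
Here P = 'S(y)' and Q = 'R(y)'.

If not (S(y)), then not (R(y)).


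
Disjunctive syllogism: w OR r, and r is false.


Disjunctive syllogism: from (P ∨ Q) and ¬P, infer Q.
One disjunct, 'r', is ruled out; the other must hold.

w


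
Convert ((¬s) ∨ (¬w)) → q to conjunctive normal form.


Step 1: Rewrite as ¬((¬s) ∨ (¬w)) ∨ q = (¬(¬s) ∧ ¬(¬w)) ∨ q.
Step 2: Distribute ∨ over ∧.
Step 3: Eliminate any double negations (¬¬X = X).

(s ∨ q) ∧ (w ∨ q)


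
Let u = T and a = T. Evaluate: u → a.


Implication is false only when antecedent is true and consequent is false.
Substitute: u=T, a=T.
T → T evaluates to T.

T


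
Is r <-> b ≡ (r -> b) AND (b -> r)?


Compare truth tables:
b | r | φ | ψ
-------------
F | F | T | T
T | F | F | F
F | T | F | F
T | T | T | T
The columns φ and ψ agree on every row.

Yes, they are logically equivalent.


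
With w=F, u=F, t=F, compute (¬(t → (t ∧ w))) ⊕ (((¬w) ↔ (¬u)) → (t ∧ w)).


Substitute w=F, u=F, t=F:
t ∧ w = F ∧ F = F
t → (t ∧ w) = F → F = T
¬(t → (t ∧ w)) = F
¬w = T
¬u = T
(¬w) ↔ (¬u) = T ↔ T = T
t ∧ w = F ∧ F = F
((¬w) ↔ (¬u)) → (t ∧ w) = T → F = F
(¬(t → (t ∧ w))) ⊕ (((¬w) ↔ (¬u)) → (t ∧ w)) = F ⊕ F = F

F


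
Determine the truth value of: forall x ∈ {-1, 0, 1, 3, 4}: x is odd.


Evaluate the predicate on each element: -1:True, 0:False, 1:True, 3:True, 4:False.
Counterexample x = 0 fails the predicate.

False


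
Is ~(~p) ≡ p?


Compare truth tables:
p | φ | ψ
---------
False | False | False
True | True | True
The columns φ and ψ agree on every row.

Yes, they are logically equivalent.


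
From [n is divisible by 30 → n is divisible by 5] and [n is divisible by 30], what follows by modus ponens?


Modus ponens: from (P → Q) and P, infer Q.
P = 'n is divisible by 30' is asserted, and P → Q holds, so Q follows.

n is divisible by 5.


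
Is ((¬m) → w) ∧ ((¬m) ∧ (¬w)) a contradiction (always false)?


Truth table over {m, w}:
m | w | φ
---------
F | F | F
T | F | F
F | T | F
T | T | F
Every row is false.

Yes, it is a contradiction.


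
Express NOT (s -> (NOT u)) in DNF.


Step 1: Rewrite implication then negate: ¬(¬s ∨ (¬u)) = s ∧ ¬(¬u).
Step 2: Eliminate any double negations (¬¬X = X).

s AND u


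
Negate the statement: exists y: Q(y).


¬(forall x: φ) = exists x: ¬φ, and ¬(exists x: φ) = forall x: ¬φ.
Apply to the existential statement.

forall y: ~(Q(y))


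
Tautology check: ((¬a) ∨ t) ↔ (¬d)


Build the truth table over {a, d, t}:
a | d | t | φ
-------------
F | F | F | T
T | F | F | F
F | T | F | F
T | T | F | T
F | F | T | T
T | F | T | T
F | T | T | F
T | T | T | F
Counterexample at row 2: with a=T, d=F, t=F, the formula is F.

No, it is not a tautology.


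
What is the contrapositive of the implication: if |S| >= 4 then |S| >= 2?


The contrapositive of (P → Q) is (¬Q → ¬P); it is logically equivalent to the original.
Here P = '|S| >= 4' and Q = '|S| >= 2'.

If not (|S| >= 2), then not (|S| >= 4).


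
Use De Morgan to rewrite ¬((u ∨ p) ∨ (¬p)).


De Morgan: the negation of a disjunction is the conjunction of the negations.
Distribute ¬ across ∨, flipping it to ∧, and negate each literal.

((¬u) ∧ (¬p)) ∧ p


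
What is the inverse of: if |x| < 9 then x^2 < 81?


The inverse of (P → Q) is (¬P → ¬Q). It is equivalent to the converse, not to the original.
Here P = '|x| < 9' and Q = 'x^2 < 81'.

If not (|x| < 9), then not (x^2 < 81).


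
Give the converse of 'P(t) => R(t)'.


The converse of (P → Q) is (Q → P). It is not in general equivalent to the original.
Here P = 'P(t)' and Q = 'R(t)'.

If R(t), then P(t).


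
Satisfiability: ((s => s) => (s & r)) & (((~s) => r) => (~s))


Check all 4 assignments over {r, s}:
r | s | φ
---------
False | False | False
True | False | False
False | True | False
True | True | False
No assignment makes the formula true.

Unsatisfiable.


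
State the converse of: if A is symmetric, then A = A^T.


The converse of (P → Q) is (Q → P). It is not in general equivalent to the original.
Here P = 'A is symmetric' and Q = 'A = A^T'.

If A = A^T, then A is symmetric.


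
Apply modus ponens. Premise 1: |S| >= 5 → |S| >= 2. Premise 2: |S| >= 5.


Modus ponens: from (P → Q) and P, infer Q.
P = '|S| >= 5' is asserted, and P → Q holds, so Q follows.

|S| >= 2.


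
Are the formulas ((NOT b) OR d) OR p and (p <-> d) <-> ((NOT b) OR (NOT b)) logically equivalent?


Compare truth tables:
b | d | p | φ | ψ
-----------------
F | F | F | T | T
T | F | F | F | F
F | T | F | T | F
T | T | F | T | T
F | F | T | T | F
T | F | T | T | T
F | T | T | T | T
T | T | T | T | F
They differ at row 3 (b=F, d=T, p=F): φ=T but ψ=F.

No, they are not logically equivalent.


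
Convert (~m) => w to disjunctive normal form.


Step 1: Rewrite (¬m) → w as ¬(¬m) ∨ w.
Step 2: Eliminate any double negations (¬¬X = X).

m | w


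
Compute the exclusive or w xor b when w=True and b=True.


Exclusive or is true when exactly one operand is true.
Substitute: w=True, b=True.
True xor True evaluates to False.

False


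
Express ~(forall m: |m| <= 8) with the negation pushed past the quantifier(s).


¬(forall x: φ) = exists x: ¬φ, and ¬(exists x: φ) = forall x: ¬φ.
Apply to the universal statement.

exists m: ~(|m| <= 8)


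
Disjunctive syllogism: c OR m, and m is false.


Disjunctive syllogism: from (P ∨ Q) and ¬P, infer Q.
One disjunct, 'm', is ruled out; the other must hold.

c


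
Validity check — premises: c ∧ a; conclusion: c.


This matches the form of conjunction elimination: the conclusion follows in every model of the premises.

Valid.


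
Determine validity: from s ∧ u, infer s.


This matches the form of conjunction elimination: the conclusion follows in every model of the premises.

Valid.


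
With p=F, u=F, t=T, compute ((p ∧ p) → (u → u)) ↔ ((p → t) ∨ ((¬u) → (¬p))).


Substitute p=F, u=F, t=T:
p ∧ p = F ∧ F = F
u → u = F → F = T
(p ∧ p) → (u → u) = F → T = T
p → t = F → T = T
¬u = T
¬p = T
(¬u) → (¬p) = T → T = T
(p → t) ∨ ((¬u) → (¬p)) = T ∨ T = T
((p ∧ p) → (u → u)) ↔ ((p → t) ∨ ((¬u) → (¬p))) = T ↔ T = T

T


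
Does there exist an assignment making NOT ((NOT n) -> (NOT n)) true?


Check all 2 assignments over {n}:
n | φ
-----
F | F
T | F
No assignment makes the formula true.

Unsatisfiable.


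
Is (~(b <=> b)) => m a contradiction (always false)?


Truth table over {b, m}:
b | m | φ
---------
False | False | True
True | False | True
False | True | True
True | True | True
Satisfying assignment at row 1: b=False, m=False gives True.

No, it is not a contradiction.


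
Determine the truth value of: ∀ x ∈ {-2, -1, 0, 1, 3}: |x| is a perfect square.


Evaluate the predicate on each element: -2:F, -1:T, 0:T, 1:T, 3:F.
Counterexample x = -2 fails the predicate.

F


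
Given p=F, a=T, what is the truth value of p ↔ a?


Biconditional is true when both operands have the same truth value.
Substitute: p=F, a=T.
F ↔ T evaluates to F.

F


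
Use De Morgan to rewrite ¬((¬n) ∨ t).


De Morgan: the negation of a disjunction is the conjunction of the negations.
Distribute ¬ across ∨, flipping it to ∧, and negate each literal.

n ∧ (¬t)


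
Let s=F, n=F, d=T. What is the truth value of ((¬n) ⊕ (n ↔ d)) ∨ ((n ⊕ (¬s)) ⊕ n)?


Substitute s=F, n=F, d=T:
¬n = T
n ↔ d = F ↔ T = F
(¬n) ⊕ (n ↔ d) = T ⊕ F = T
¬s = T
n ⊕ (¬s) = F ⊕ T = T
(n ⊕ (¬s)) ⊕ n = T ⊕ F = T
((¬n) ⊕ (n ↔ d)) ∨ ((n ⊕ (¬s)) ⊕ n) = T ∨ T = T

T


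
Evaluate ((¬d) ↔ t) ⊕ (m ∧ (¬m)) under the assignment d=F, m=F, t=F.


Substitute d=F, m=F, t=F:
¬d = T
(¬d) ↔ t = T ↔ F = F
¬m = T
m ∧ (¬m) = F ∧ T = F
((¬d) ↔ t) ⊕ (m ∧ (¬m)) = F ⊕ F = F

F


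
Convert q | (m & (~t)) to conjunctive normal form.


Step 1: Distribute ∨ over ∧: q ∨ (m ∧ (¬t)) = (q ∨ m) ∧ (q ∨ (¬t)).

(q | m) & (q | (~t))


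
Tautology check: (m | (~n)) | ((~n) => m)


Build the truth table over {m, n}:
m | n | φ
---------
False | False | True
True | False | True
False | True | True
True | True | True
Every row evaluates to true.

Yes, it is a tautology.


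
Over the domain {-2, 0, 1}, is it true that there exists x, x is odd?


Evaluate the predicate on each element: -2:F, 0:F, 1:T.
Witness x = 1 satisfies the predicate.

T


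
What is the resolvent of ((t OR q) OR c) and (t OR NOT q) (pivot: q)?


The clauses contain complementary literals q and NOTq.
Resolution eliminates this pair and disjoins the remaining literals (merging duplicates).

(c OR t)


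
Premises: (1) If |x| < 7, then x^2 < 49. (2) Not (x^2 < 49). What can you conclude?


Modus tollens: from (P → Q) and ¬Q, infer ¬P.
Q = 'x^2 < 49' is denied; since P → Q, P must also fail.

Not (|x| < 7).


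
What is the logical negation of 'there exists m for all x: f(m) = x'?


Negation flips each quantifier (∀↔∃) and negates the inner predicate.
¬(there exists m for all x: φ) = for all m there exists x: ¬φ.

for all m there exists x: NOT(f(m) = x)


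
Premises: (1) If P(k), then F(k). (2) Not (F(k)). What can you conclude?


Modus tollens: from (P → Q) and ¬Q, infer ¬P.
Q = 'F(k)' is denied; since P → Q, P must also fail.

Not (P(k)).


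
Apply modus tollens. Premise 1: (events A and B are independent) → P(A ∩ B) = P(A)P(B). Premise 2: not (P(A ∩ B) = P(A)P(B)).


Modus tollens: from (P → Q) and ¬Q, infer ¬P.
Q = 'P(A ∩ B) = P(A)P(B)' is denied; since P → Q, P must also fail.

Not ((events A and B are independent)).


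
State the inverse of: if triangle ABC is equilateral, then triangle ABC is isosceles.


The inverse of (P → Q) is (¬P → ¬Q). It is equivalent to the converse, not to the original.
Here P = 'triangle ABC is equilateral' and Q = 'triangle ABC is isosceles'.

If not (triangle ABC is equilateral), then not (triangle ABC is isosceles).


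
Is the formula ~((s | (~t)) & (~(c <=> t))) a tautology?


Build the truth table over {c, s, t}:
c | s | t | φ
-------------
False | False | False | True
True | False | False | False
False | True | False | True
True | True | False | False
False | False | True | True
True | False | True | True
False | True | True | False
True | True | True | True
Counterexample at row 2: with c=True, s=False, t=False, the formula is False.

No, it is not a tautology.


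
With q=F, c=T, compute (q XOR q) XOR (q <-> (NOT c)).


Substitute q=F, c=T:
q XOR q = F XOR F = F
NOT c = F
q <-> (NOT c) = F <-> F = T
(q XOR q) XOR (q <-> (NOT c)) = F XOR T = T

T


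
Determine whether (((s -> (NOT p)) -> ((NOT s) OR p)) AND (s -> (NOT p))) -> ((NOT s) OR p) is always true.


Build the truth table over {p, s}:
p | s | φ
---------
F | F | T
T | F | T
F | T | T
T | T | T
Every row evaluates to true.

Yes, it is a tautology.


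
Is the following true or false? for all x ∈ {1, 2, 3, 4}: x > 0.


Evaluate the predicate on each element: 1:T, 2:T, 3:T, 4:T.
Every element satisfies the predicate.

T


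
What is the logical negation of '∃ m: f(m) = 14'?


¬(∀ x: φ) = ∃ x: ¬φ, and ¬(∃ x: φ) = ∀ x: ¬φ.
Apply to the existential statement.

∀ m: ¬(f(m) = 14)


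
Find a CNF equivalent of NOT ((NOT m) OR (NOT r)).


Step 1: Apply De Morgan: ¬((¬m) ∨ (¬r)) = ¬(¬m) ∧ ¬(¬r).
Step 2: Eliminate any double negations (¬¬X = X).

m AND r


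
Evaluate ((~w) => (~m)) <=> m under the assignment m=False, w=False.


Substitute m=False, w=False:
~w = True
~m = True
(~w) => (~m) = True => True = True
((~w) => (~m)) <=> m = True <=> False = False

False


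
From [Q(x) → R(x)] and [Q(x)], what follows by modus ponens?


Modus ponens: from (P → Q) and P, infer Q.
P = 'Q(x)' is asserted, and P → Q holds, so Q follows.

R(x).


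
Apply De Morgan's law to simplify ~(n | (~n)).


De Morgan: the negation of a disjunction is the conjunction of the negations.
Distribute ~ across |, flipping it to &, and negate each literal.

(~n) & n


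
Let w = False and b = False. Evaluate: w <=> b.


Biconditional is true when both operands have the same truth value.
Substitute: w=False, b=False.
False <=> False evaluates to True.

True


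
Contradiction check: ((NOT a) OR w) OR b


Truth table over {a, b, w}:
a | b | w | φ
-------------
F | F | F | T
T | F | F | F
F | T | F | T
T | T | F | T
F | F | T | T
T | F | T | T
F | T | T | T
T | T | T | T
Satisfying assignment at row 1: a=F, b=F, w=F gives T.

No, it is not a contradiction.


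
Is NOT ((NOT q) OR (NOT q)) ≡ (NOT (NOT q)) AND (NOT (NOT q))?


Compare truth tables:
q | φ | ψ
---------
F | F | F
T | T | T
The columns φ and ψ agree on every row.

Yes, they are logically equivalent.


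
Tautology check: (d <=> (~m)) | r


Build the truth table over {d, m, r}:
d | m | r | φ
-------------
False | False | False | False
True | False | False | True
False | True | False | True
True | True | False | False
False | False | True | True
True | False | True | True
False | True | True | True
True | True | True | True
Counterexample at row 1: with d=False, m=False, r=False, the formula is False.

No, it is not a tautology.


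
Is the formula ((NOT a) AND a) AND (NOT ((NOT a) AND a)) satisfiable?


Check all 2 assignments over {a}:
a | φ
-----
F | F
T | F
No assignment makes the formula true.

Unsatisfiable.


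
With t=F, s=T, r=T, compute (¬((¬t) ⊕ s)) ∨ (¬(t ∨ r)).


Substitute t=F, s=T, r=T:
¬t = T
(¬t) ⊕ s = T ⊕ T = F
¬((¬t) ⊕ s) = T
t ∨ r = F ∨ T = T
¬(t ∨ r) = F
(¬((¬t) ⊕ s)) ∨ (¬(t ∨ r)) = T ∨ F = T

T


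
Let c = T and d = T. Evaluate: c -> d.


Implication is false only when antecedent is true and consequent is false.
Substitute: c=T, d=T.
T -> T evaluates to T.

T


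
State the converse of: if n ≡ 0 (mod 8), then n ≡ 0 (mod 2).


The converse of (P → Q) is (Q → P). It is not in general equivalent to the original.
Here P = 'n ≡ 0 (mod 8)' and Q = 'n ≡ 0 (mod 2)'.

If n ≡ 0 (mod 2), then n ≡ 0 (mod 8).


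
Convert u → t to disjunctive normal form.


Step 1: Rewrite u → t as ¬u ∨ t.

(¬u) ∨ t


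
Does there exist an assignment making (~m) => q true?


Search for a satisfying assignment over {m, q}.
Try m=True, q=False: the formula evaluates to True.
A satisfying assignment exists.

Satisfiable.


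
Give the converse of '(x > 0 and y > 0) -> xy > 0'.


The converse of (P → Q) is (Q → P). It is not in general equivalent to the original.
Here P = '(x > 0 and y > 0)' and Q = 'xy > 0'.

If xy > 0, then (x > 0 and y > 0).
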